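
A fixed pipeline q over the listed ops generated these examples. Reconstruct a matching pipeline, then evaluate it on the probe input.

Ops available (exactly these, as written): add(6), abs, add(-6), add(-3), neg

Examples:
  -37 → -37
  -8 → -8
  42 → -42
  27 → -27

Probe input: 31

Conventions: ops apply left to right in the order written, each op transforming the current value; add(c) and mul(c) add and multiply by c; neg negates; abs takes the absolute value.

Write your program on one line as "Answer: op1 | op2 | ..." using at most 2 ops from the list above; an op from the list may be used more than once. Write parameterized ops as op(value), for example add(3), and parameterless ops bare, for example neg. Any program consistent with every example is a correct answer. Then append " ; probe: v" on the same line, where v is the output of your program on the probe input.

abs | neg ; probe: -31

Check, running the answer program on each example:
  -37 -> 37 -> -37
  -8 -> 8 -> -8
  42 -> 42 -> -42
  27 -> 27 -> -27
  probe: 31 -> 31 -> -31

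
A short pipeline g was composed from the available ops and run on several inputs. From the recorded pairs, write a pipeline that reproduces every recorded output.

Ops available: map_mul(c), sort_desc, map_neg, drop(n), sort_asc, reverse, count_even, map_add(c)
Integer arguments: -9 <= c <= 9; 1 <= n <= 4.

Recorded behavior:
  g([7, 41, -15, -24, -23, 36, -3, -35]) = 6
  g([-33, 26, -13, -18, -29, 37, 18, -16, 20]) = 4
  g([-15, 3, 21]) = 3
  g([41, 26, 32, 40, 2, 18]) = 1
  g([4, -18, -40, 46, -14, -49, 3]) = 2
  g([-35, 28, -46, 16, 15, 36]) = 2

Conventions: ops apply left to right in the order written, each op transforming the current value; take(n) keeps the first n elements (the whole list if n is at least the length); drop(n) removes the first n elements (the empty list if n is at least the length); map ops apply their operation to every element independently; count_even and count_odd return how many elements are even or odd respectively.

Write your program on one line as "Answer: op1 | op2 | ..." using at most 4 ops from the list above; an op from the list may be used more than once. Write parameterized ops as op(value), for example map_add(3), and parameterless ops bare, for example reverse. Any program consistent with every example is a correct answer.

map_add(2) | map_add(5) | sort_desc | count_even

Check, running the answer program on each example:
  [7, 41, -15, -24, -23, 36, -3, -35] -> [9, 43, -13, -22, -21, 38, -1, -33] -> [14, 48, -8, -17, -16, 43, 4, -28] -> [48, 43, 14, 4, -8, -16, -17, -28] -> 6
  [-33, 26, -13, -18, -29, 37, 18, -16, 20] -> [-31, 28, -11, -16, -27, 39, 20, -14, 22] -> [-26, 33, -6, -11, -22, 44, 25, -9, 27] -> [44, 33, 27, 25, -6, -9, -11, -22, -26] -> 4
  [-15, 3, 21] -> [-13, 5, 23] -> [-8, 10, 28] -> [28, 10, -8] -> 3
  [41, 26, 32, 40, 2, 18] -> [43, 28, 34, 42, 4, 20] -> [48, 33, 39, 47, 9, 25] -> [48, 47, 39, 33, 25, 9] -> 1
  [4, -18, -40, 46, -14, -49, 3] -> [6, -16, -38, 48, -12, -47, 5] -> [11, -11, -33, 53, -7, -42, 10] -> [53, 11, 10, -7, -11, -33, -42] -> 2
  [-35, 28, -46, 16, 15, 36] -> [-33, 30, -44, 18, 17, 38] -> [-28, 35, -39, 23, 22, 43] -> [43, 35, 23, 22, -28, -39] -> 2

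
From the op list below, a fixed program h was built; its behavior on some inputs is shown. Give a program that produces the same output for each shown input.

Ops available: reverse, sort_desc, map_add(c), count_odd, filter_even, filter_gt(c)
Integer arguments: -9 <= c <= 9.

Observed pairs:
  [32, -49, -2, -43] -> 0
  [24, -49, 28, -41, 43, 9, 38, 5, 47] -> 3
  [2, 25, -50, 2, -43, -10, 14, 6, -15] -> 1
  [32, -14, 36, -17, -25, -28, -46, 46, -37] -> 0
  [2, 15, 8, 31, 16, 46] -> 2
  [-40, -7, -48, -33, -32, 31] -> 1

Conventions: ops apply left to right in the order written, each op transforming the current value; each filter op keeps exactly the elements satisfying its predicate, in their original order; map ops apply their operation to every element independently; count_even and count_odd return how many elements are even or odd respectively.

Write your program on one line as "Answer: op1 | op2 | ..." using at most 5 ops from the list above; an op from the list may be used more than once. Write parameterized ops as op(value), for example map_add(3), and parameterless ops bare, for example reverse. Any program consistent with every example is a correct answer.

reverse | sort_desc | filter_gt(5) | count_odd

Check, running the answer program on each example:
  [32, -49, -2, -43] -> [-43, -2, -49, 32] -> [32, -2, -43, -49] -> [32] -> 0
  [24, -49, 28, -41, 43, 9, 38, 5, 47] -> [47, 5, 38, 9, 43, -41, 28, -49, 24] -> [47, 43, 38, 28, 24, 9, 5, -41, -49] -> [47, 43, 38, 28, 24, 9] -> 3
  [2, 25, -50, 2, -43, -10, 14, 6, -15] -> [-15, 6, 14, -10, -43, 2, -50, 25, 2] -> [25, 14, 6, 2, 2, -10, -15, -43, -50] -> [25, 14, 6] -> 1
  [32, -14, 36, -17, -25, -28, -46, 46, -37] -> [-37, 46, -46, -28, -25, -17, 36, -14, 32] -> [46, 36, 32, -14, -17, -25, -28, -37, -46] -> [46, 36, 32] -> 0
  [2, 15, 8, 31, 16, 46] -> [46, 16, 31, 8, 15, 2] -> [46, 31, 16, 15, 8, 2] -> [46, 31, 16, 15, 8] -> 2
  [-40, -7, -48, -33, -32, 31] -> [31, -32, -33, -48, -7, -40] -> [31, -7, -32, -33, -40, -48] -> [31] -> 1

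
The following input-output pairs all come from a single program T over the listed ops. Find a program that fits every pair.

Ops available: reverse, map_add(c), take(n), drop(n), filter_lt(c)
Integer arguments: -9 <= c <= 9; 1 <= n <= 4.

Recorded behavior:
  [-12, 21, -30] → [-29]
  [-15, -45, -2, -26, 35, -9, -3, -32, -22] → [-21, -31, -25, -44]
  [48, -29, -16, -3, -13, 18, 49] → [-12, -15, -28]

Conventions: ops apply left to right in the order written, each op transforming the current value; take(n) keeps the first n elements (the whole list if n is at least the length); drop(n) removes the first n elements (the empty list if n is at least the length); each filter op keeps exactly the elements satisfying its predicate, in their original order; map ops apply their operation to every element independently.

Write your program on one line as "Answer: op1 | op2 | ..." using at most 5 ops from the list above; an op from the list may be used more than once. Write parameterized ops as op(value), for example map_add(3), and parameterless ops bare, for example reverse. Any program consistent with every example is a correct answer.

drop(1) | map_add(-5) | map_add(6) | filter_lt(-8) | reverse

Check, running the answer program on each example:
  [-12, 21, -30] -> [21, -30] -> [16, -35] -> [22, -29] -> [-29] -> [-29]
  [-15, -45, -2, -26, 35, -9, -3, -32, -22] -> [-45, -2, -26, 35, -9, -3, -32, -22] -> [-50, -7, -31, 30, -14, -8, -37, -27] -> [-44, -1, -25, 36, -8, -2, -31, -21] -> [-44, -25, -31, -21] -> [-21, -31, -25, -44]
  [48, -29, -16, -3, -13, 18, 49] -> [-29, -16, -3, -13, 18, 49] -> [-34, -21, -8, -18, 13, 44] -> [-28, -15, -2, -12, 19, 50] -> [-28, -15, -12] -> [-12, -15, -28]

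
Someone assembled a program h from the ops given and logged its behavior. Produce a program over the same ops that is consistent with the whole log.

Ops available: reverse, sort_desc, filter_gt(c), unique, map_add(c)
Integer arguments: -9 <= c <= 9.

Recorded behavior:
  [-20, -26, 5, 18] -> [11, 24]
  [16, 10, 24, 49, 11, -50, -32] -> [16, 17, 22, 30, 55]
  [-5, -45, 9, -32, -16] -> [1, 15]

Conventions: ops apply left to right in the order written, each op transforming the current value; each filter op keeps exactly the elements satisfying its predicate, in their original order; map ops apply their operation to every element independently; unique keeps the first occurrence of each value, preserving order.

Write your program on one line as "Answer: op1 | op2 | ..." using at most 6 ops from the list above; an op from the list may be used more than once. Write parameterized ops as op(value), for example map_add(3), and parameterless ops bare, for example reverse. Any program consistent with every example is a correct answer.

map_add(8) | map_add(-2) | filter_gt(-6) | reverse | sort_desc | reverse

Check, running the answer program on each example:
  [-20, -26, 5, 18] -> [-12, -18, 13, 26] -> [-14, -20, 11, 24] -> [11, 24] -> [24, 11] -> [24, 11] -> [11, 24]
  [16, 10, 24, 49, 11, -50, -32] -> [24, 18, 32, 57, 19, -42, -24] -> [22, 16, 30, 55, 17, -44, -26] -> [22, 16, 30, 55, 17] -> [17, 55, 30, 16, 22] -> [55, 30, 22, 17, 16] -> [16, 17, 22, 30, 55]
  [-5, -45, 9, -32, -16] -> [3, -37, 17, -24, -8] -> [1, -39, 15, -26, -10] -> [1, 15] -> [15, 1] -> [15, 1] -> [1, 15]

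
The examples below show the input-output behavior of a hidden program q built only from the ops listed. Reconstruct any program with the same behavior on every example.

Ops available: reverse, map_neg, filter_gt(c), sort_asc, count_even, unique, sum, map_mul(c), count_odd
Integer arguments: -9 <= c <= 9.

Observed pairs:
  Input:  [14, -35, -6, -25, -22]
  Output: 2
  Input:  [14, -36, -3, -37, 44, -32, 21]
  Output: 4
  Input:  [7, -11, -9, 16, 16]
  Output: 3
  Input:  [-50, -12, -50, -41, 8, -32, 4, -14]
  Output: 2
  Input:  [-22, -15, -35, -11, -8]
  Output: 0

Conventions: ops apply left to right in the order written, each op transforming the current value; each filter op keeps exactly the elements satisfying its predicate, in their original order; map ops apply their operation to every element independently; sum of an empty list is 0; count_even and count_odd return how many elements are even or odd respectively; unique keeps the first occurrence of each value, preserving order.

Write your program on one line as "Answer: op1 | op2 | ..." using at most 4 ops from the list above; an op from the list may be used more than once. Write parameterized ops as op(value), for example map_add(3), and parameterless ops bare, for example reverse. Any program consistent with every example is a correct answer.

filter_gt(-8) | map_neg | map_mul(8) | count_even

Check, running the answer program on each example:
  [14, -35, -6, -25, -22] -> [14, -6] -> [-14, 6] -> [-112, 48] -> 2
  [14, -36, -3, -37, 44, -32, 21] -> [14, -3, 44, 21] -> [-14, 3, -44, -21] -> [-112, 24, -352, -168] -> 4
  [7, -11, -9, 16, 16] -> [7, 16, 16] -> [-7, -16, -16] -> [-56, -128, -128] -> 3
  [-50, -12, -50, -41, 8, -32, 4, -14] -> [8, 4] -> [-8, -4] -> [-64, -32] -> 2
  [-22, -15, -35, -11, -8] -> [] -> [] -> [] -> 0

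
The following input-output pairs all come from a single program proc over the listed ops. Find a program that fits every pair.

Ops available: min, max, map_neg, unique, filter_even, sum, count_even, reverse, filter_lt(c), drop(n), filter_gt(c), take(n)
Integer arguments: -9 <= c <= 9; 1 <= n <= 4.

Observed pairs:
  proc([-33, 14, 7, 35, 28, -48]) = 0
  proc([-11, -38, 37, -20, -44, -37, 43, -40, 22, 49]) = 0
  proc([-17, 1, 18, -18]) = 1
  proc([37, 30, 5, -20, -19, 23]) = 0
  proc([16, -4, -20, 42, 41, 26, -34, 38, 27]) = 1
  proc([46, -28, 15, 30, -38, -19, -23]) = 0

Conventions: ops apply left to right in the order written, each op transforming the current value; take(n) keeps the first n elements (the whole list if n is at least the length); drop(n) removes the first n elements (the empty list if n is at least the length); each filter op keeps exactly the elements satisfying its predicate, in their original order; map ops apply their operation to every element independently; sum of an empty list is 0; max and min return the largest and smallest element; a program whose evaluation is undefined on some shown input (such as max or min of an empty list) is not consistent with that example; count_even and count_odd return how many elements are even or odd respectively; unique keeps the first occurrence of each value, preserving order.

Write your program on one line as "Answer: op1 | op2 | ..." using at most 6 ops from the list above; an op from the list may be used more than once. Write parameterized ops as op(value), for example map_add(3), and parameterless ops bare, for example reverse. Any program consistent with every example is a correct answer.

take(3) | reverse | take(1) | map_neg | count_even

Check, running the answer program on each example:
  [-33, 14, 7, 35, 28, -48] -> [-33, 14, 7] -> [7, 14, -33] -> [7] -> [-7] -> 0
  [-11, -38, 37, -20, -44, -37, 43, -40, 22, 49] -> [-11, -38, 37] -> [37, -38, -11] -> [37] -> [-37] -> 0
  [-17, 1, 18, -18] -> [-17, 1, 18] -> [18, 1, -17] -> [18] -> [-18] -> 1
  [37, 30, 5, -20, -19, 23] -> [37, 30, 5] -> [5, 30, 37] -> [5] -> [-5] -> 0
  [16, -4, -20, 42, 41, 26, -34, 38, 27] -> [16, -4, -20] -> [-20, -4, 16] -> [-20] -> [20] -> 1
  [46, -28, 15, 30, -38, -19, -23] -> [46, -28, 15] -> [15, -28, 46] -> [15] -> [-15] -> 0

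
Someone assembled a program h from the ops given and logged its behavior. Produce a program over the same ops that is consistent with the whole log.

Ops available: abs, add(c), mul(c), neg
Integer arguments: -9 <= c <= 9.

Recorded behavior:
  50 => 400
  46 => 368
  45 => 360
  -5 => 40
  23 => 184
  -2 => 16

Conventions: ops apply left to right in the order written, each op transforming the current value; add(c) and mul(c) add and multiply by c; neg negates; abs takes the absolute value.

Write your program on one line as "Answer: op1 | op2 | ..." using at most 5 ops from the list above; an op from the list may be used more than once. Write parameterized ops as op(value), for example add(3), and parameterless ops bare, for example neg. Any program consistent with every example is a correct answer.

abs | neg | mul(8) | neg

Check, running the answer program on each example:
  50 -> 50 -> -50 -> -400 -> 400
  46 -> 46 -> -46 -> -368 -> 368
  45 -> 45 -> -45 -> -360 -> 360
  -5 -> 5 -> -5 -> -40 -> 40
  23 -> 23 -> -23 -> -184 -> 184
  -2 -> 2 -> -2 -> -16 -> 16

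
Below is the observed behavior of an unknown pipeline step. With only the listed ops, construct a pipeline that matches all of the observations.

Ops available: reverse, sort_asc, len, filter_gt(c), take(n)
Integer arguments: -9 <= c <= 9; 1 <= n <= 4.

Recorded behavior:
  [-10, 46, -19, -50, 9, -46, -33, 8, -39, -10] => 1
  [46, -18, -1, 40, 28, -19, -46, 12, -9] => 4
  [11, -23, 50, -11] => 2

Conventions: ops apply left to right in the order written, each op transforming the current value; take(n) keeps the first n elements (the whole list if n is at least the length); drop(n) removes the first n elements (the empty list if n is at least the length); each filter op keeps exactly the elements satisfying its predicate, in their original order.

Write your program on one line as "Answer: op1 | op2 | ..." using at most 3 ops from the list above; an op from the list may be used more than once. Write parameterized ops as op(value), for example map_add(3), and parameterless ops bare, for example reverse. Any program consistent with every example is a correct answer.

filter_gt(5) | filter_gt(9) | len

Check, running the answer program on each example:
  [-10, 46, -19, -50, 9, -46, -33, 8, -39, -10] -> [46, 9, 8] -> [46] -> 1
  [46, -18, -1, 40, 28, -19, -46, 12, -9] -> [46, 40, 28, 12] -> [46, 40, 28, 12] -> 4
  [11, -23, 50, -11] -> [11, 50] -> [11, 50] -> 2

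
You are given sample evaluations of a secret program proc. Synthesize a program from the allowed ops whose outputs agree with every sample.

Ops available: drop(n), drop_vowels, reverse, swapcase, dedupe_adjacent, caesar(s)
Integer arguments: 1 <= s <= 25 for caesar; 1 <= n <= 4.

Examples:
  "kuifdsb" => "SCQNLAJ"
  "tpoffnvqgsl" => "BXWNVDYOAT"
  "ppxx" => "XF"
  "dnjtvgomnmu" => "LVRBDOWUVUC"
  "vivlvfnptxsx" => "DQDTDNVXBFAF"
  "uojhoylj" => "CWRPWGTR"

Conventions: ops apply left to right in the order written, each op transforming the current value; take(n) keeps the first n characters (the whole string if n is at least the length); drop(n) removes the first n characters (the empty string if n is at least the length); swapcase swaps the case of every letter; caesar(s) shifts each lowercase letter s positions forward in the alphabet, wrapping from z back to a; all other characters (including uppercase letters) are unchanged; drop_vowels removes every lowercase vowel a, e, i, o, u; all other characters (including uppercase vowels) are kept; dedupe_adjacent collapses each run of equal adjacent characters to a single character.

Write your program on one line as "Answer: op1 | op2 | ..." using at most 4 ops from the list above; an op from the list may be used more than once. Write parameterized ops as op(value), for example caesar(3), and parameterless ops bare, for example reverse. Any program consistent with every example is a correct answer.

dedupe_adjacent | caesar(8) | swapcase

Check, running the answer program on each example:
  "kuifdsb" -> "kuifdsb" -> "scqnlaj" -> "SCQNLAJ"
  "tpoffnvqgsl" -> "tpofnvqgsl" -> "bxwnvdyoat" -> "BXWNVDYOAT"
  "ppxx" -> "px" -> "xf" -> "XF"
  "dnjtvgomnmu" -> "dnjtvgomnmu" -> "lvrbdowuvuc" -> "LVRBDOWUVUC"
  "vivlvfnptxsx" -> "vivlvfnptxsx" -> "dqdtdnvxbfaf" -> "DQDTDNVXBFAF"
  "uojhoylj" -> "uojhoylj" -> "cwrpwgtr" -> "CWRPWGTR"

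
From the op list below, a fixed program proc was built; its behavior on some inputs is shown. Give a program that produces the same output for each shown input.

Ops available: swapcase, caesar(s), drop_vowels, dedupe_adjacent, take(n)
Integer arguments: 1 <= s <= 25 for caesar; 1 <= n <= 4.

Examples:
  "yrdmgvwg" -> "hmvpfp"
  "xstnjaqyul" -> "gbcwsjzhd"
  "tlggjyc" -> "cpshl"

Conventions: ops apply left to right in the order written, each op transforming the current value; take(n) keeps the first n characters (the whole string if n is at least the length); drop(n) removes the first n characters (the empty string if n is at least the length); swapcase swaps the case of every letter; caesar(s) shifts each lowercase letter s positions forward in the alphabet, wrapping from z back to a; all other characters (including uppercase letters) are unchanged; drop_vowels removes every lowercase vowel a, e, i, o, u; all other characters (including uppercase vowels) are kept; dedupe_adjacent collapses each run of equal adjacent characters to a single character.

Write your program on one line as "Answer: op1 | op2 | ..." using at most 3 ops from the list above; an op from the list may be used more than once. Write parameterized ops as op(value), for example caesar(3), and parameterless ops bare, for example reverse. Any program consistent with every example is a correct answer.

dedupe_adjacent | caesar(9) | drop_vowels

Check, running the answer program on each example:
  "yrdmgvwg" -> "yrdmgvwg" -> "hamvpefp" -> "hmvpfp"
  "xstnjaqyul" -> "xstnjaqyul" -> "gbcwsjzhdu" -> "gbcwsjzhd"
  "tlggjyc" -> "tlgjyc" -> "cupshl" -> "cpshl"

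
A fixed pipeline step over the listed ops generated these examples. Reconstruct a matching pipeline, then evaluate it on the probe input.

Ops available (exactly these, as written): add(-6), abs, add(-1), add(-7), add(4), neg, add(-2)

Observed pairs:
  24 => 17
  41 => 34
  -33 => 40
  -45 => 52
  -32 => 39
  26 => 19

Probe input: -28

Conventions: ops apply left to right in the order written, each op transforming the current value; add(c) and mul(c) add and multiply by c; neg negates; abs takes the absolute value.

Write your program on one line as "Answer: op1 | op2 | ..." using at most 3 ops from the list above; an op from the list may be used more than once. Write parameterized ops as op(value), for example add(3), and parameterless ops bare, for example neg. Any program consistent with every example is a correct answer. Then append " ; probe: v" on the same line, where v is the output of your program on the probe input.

add(-6) | add(-1) | abs ; probe: 35

Check, running the answer program on each example:
  24 -> 18 -> 17 -> 17
  41 -> 35 -> 34 -> 34
  -33 -> -39 -> -40 -> 40
  -45 -> -51 -> -52 -> 52
  -32 -> -38 -> -39 -> 39
  26 -> 20 -> 19 -> 19
  probe: -28 -> -34 -> -35 -> 35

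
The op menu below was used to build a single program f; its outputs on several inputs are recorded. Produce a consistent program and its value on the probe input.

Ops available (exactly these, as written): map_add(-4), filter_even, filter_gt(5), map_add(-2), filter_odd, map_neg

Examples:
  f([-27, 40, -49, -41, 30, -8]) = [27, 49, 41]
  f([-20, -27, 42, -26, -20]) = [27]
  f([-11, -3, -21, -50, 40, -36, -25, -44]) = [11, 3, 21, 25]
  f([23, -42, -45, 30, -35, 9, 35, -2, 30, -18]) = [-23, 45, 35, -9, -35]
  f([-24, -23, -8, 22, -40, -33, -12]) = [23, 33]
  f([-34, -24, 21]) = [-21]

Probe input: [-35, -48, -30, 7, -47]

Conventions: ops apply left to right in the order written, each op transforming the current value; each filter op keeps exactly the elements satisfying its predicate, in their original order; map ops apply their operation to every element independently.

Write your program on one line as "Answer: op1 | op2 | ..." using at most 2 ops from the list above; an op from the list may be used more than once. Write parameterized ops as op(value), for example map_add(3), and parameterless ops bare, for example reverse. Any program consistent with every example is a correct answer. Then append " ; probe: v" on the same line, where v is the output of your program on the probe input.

filter_odd | map_neg ; probe: [35, -7, 47]

Check, running the answer program on each example:
  [-27, 40, -49, -41, 30, -8] -> [-27, -49, -41] -> [27, 49, 41]
  [-20, -27, 42, -26, -20] -> [-27] -> [27]
  [-11, -3, -21, -50, 40, -36, -25, -44] -> [-11, -3, -21, -25] -> [11, 3, 21, 25]
  [23, -42, -45, 30, -35, 9, 35, -2, 30, -18] -> [23, -45, -35, 9, 35] -> [-23, 45, 35, -9, -35]
  [-24, -23, -8, 22, -40, -33, -12] -> [-23, -33] -> [23, 33]
  [-34, -24, 21] -> [21] -> [-21]
  probe: [-35, -48, -30, 7, -47] -> [-35, 7, -47] -> [35, -7, 47]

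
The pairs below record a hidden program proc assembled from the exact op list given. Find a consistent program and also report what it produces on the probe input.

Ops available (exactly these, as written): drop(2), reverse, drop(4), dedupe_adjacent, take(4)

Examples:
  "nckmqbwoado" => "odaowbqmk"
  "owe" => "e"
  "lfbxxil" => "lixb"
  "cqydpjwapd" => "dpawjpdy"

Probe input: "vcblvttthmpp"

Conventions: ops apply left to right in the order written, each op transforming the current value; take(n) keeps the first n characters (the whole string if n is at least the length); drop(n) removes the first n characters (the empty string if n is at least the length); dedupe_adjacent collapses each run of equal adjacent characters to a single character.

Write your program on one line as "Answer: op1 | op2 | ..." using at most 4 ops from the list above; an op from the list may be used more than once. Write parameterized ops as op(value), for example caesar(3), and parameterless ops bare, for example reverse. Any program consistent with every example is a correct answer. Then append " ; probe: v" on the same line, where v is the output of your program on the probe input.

dedupe_adjacent | drop(2) | reverse ; probe: "pmhtvlb"

Check, running the answer program on each example:
  "nckmqbwoado" -> "nckmqbwoado" -> "kmqbwoado" -> "odaowbqmk"
  "owe" -> "owe" -> "e" -> "e"
  "lfbxxil" -> "lfbxil" -> "bxil" -> "lixb"
  "cqydpjwapd" -> "cqydpjwapd" -> "ydpjwapd" -> "dpawjpdy"
  probe: "vcblvttthmpp" -> "vcblvthmp" -> "blvthmp" -> "pmhtvlb"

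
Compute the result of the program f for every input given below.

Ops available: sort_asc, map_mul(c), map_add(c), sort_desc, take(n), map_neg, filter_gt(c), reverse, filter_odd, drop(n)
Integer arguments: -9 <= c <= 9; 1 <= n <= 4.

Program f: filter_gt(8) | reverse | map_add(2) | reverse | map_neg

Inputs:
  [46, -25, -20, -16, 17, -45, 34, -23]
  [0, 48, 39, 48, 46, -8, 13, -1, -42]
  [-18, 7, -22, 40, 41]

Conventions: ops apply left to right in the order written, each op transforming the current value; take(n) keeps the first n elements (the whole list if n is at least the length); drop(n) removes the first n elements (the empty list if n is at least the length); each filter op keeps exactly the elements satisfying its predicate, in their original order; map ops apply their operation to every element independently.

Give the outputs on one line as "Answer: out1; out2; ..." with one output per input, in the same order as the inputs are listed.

Execution, op by op:
  [46, -25, -20, -16, 17, -45, 34, -23] -> [46, 17, 34] -> [34, 17, 46] -> [36, 19, 48] -> [48, 19, 36] -> [-48, -19, -36]
  [0, 48, 39, 48, 46, -8, 13, -1, -42] -> [48, 39, 48, 46, 13] -> [13, 46, 48, 39, 48] -> [15, 48, 50, 41, 50] -> [50, 41, 50, 48, 15] -> [-50, -41, -50, -48, -15]
  [-18, 7, -22, 40, 41] -> [40, 41] -> [41, 40] -> [43, 42] -> [42, 43] -> [-42, -43]

[-48, -19, -36]; [-50, -41, -50, -48, -15]; [-42, -43]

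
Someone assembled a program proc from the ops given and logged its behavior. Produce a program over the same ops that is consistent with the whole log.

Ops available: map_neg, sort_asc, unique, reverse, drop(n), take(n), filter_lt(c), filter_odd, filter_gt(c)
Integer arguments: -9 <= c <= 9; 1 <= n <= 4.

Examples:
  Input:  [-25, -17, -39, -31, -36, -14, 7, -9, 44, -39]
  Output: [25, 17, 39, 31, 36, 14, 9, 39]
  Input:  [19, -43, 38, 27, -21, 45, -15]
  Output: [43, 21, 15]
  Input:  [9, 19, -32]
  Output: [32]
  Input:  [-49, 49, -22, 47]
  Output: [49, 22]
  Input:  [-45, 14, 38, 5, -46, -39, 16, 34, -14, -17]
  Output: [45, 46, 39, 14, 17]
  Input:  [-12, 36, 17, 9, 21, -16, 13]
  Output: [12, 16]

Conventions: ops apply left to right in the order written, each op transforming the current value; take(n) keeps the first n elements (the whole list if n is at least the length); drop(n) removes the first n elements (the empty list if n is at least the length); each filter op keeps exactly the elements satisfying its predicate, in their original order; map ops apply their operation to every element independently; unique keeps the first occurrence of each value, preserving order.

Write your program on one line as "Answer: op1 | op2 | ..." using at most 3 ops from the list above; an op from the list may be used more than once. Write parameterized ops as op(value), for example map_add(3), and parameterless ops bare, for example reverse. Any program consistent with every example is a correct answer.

map_neg | filter_gt(6)

Check, running the answer program on each example:
  [-25, -17, -39, -31, -36, -14, 7, -9, 44, -39] -> [25, 17, 39, 31, 36, 14, -7, 9, -44, 39] -> [25, 17, 39, 31, 36, 14, 9, 39]
  [19, -43, 38, 27, -21, 45, -15] -> [-19, 43, -38, -27, 21, -45, 15] -> [43, 21, 15]
  [9, 19, -32] -> [-9, -19, 32] -> [32]
  [-49, 49, -22, 47] -> [49, -49, 22, -47] -> [49, 22]
  [-45, 14, 38, 5, -46, -39, 16, 34, -14, -17] -> [45, -14, -38, -5, 46, 39, -16, -34, 14, 17] -> [45, 46, 39, 14, 17]
  [-12, 36, 17, 9, 21, -16, 13] -> [12, -36, -17, -9, -21, 16, -13] -> [12, 16]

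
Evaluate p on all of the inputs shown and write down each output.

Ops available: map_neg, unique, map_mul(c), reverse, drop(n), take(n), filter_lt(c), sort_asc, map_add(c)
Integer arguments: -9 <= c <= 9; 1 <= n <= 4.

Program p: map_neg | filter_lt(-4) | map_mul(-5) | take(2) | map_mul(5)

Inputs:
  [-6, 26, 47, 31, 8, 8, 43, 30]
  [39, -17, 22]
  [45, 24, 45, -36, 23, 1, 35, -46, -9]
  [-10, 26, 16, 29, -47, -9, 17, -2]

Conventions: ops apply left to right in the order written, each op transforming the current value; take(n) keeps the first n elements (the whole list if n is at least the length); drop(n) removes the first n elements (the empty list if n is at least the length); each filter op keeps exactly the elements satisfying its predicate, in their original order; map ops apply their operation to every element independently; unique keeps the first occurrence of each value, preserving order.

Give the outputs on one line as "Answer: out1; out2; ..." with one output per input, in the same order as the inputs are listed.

Execution, op by op:
  [-6, 26, 47, 31, 8, 8, 43, 30] -> [6, -26, -47, -31, -8, -8, -43, -30] -> [-26, -47, -31, -8, -8, -43, -30] -> [130, 235, 155, 40, 40, 215, 150] -> [130, 235] -> [650, 1175]
  [39, -17, 22] -> [-39, 17, -22] -> [-39, -22] -> [195, 110] -> [195, 110] -> [975, 550]
  [45, 24, 45, -36, 23, 1, 35, -46, -9] -> [-45, -24, -45, 36, -23, -1, -35, 46, 9] -> [-45, -24, -45, -23, -35] -> [225, 120, 225, 115, 175] -> [225, 120] -> [1125, 600]
  [-10, 26, 16, 29, -47, -9, 17, -2] -> [10, -26, -16, -29, 47, 9, -17, 2] -> [-26, -16, -29, -17] -> [130, 80, 145, 85] -> [130, 80] -> [650, 400]

[650, 1175]; [975, 550]; [1125, 600]; [650, 400]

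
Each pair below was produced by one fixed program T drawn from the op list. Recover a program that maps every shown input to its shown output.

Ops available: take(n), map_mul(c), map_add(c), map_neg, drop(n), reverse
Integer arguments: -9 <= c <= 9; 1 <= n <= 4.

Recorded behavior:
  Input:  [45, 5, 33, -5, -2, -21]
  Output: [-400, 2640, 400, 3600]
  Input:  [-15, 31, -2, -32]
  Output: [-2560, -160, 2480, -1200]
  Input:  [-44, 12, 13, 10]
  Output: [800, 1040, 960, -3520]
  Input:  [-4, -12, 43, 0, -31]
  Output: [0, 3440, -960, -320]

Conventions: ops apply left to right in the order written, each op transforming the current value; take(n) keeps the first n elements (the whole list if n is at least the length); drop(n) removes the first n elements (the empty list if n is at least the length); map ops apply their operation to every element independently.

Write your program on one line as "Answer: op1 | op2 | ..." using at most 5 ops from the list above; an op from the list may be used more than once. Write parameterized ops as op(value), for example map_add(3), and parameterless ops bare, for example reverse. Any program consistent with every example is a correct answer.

map_mul(-8) | map_mul(-2) | take(4) | map_mul(5) | reverse

Check, running the answer program on each example:
  [45, 5, 33, -5, -2, -21] -> [-360, -40, -264, 40, 16, 168] -> [720, 80, 528, -80, -32, -336] -> [720, 80, 528, -80] -> [3600, 400, 2640, -400] -> [-400, 2640, 400, 3600]
  [-15, 31, -2, -32] -> [120, -248, 16, 256] -> [-240, 496, -32, -512] -> [-240, 496, -32, -512] -> [-1200, 2480, -160, -2560] -> [-2560, -160, 2480, -1200]
  [-44, 12, 13, 10] -> [352, -96, -104, -80] -> [-704, 192, 208, 160] -> [-704, 192, 208, 160] -> [-3520, 960, 1040, 800] -> [800, 1040, 960, -3520]
  [-4, -12, 43, 0, -31] -> [32, 96, -344, 0, 248] -> [-64, -192, 688, 0, -496] -> [-64, -192, 688, 0] -> [-320, -960, 3440, 0] -> [0, 3440, -960, -320]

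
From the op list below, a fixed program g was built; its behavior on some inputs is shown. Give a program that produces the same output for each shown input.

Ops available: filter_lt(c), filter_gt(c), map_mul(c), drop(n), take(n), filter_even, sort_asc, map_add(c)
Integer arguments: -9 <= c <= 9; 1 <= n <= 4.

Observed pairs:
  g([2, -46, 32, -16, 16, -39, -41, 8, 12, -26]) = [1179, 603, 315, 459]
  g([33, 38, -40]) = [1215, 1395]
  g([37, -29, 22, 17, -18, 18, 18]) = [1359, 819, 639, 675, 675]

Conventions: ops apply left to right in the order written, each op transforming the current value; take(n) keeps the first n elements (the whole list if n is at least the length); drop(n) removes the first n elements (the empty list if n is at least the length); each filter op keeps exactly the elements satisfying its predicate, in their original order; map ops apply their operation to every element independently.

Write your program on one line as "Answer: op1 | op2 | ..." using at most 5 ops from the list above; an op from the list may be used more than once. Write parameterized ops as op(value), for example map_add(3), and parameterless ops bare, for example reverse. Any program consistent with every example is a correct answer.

filter_gt(2) | map_mul(4) | map_add(-2) | map_add(5) | map_mul(9)

Check, running the answer program on each example:
  [2, -46, 32, -16, 16, -39, -41, 8, 12, -26] -> [32, 16, 8, 12] -> [128, 64, 32, 48] -> [126, 62, 30, 46] -> [131, 67, 35, 51] -> [1179, 603, 315, 459]
  [33, 38, -40] -> [33, 38] -> [132, 152] -> [130, 150] -> [135, 155] -> [1215, 1395]
  [37, -29, 22, 17, -18, 18, 18] -> [37, 22, 17, 18, 18] -> [148, 88, 68, 72, 72] -> [146, 86, 66, 70, 70] -> [151, 91, 71, 75, 75] -> [1359, 819, 639, 675, 675]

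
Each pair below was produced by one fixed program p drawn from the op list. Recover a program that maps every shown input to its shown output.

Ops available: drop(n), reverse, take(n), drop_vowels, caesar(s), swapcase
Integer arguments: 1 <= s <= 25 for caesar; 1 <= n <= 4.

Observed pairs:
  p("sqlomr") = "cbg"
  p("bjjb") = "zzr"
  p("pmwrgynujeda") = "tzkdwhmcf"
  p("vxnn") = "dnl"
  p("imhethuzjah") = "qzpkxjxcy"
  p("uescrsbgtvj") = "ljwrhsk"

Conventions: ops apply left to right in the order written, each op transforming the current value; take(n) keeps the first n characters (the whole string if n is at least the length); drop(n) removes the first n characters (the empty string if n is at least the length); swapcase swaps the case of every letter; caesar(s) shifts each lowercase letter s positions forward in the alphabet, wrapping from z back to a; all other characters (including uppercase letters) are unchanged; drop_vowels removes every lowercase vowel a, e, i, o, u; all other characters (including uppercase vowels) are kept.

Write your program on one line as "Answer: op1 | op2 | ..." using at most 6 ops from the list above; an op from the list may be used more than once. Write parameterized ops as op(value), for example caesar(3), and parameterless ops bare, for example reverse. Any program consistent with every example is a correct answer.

caesar(16) | swapcase | reverse | swapcase | drop(1) | drop_vowels

Check, running the answer program on each example:
  "sqlomr" -> "igbech" -> "IGBECH" -> "HCEBGI" -> "hcebgi" -> "cebgi" -> "cbg"
  "bjjb" -> "rzzr" -> "RZZR" -> "RZZR" -> "rzzr" -> "zzr" -> "zzr"
  "pmwrgynujeda" -> "fcmhwodkzutq" -> "FCMHWODKZUTQ" -> "QTUZKDOWHMCF" -> "qtuzkdowhmcf" -> "tuzkdowhmcf" -> "tzkdwhmcf"
  "vxnn" -> "lndd" -> "LNDD" -> "DDNL" -> "ddnl" -> "dnl" -> "dnl"
  "imhethuzjah" -> "ycxujxkpzqx" -> "YCXUJXKPZQX" -> "XQZPKXJUXCY" -> "xqzpkxjuxcy" -> "qzpkxjuxcy" -> "qzpkxjxcy"
  "uescrsbgtvj" -> "kuishirwjlz" -> "KUISHIRWJLZ" -> "ZLJWRIHSIUK" -> "zljwrihsiuk" -> "ljwrihsiuk" -> "ljwrhsk"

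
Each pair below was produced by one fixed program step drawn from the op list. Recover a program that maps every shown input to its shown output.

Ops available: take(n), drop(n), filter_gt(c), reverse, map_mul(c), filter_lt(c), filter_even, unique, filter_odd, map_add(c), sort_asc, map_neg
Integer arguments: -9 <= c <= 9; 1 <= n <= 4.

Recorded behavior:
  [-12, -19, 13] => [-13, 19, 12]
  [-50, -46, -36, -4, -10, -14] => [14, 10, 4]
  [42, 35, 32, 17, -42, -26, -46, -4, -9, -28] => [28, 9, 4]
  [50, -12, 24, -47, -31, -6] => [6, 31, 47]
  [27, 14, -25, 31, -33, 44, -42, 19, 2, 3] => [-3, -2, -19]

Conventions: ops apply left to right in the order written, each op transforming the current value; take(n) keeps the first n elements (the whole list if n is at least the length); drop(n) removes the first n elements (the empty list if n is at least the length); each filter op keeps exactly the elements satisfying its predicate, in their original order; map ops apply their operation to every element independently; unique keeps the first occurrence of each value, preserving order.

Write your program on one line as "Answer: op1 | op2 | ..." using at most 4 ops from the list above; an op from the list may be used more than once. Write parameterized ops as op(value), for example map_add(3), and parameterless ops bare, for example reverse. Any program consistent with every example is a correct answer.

map_neg | reverse | take(3)

Check, running the answer program on each example:
  [-12, -19, 13] -> [12, 19, -13] -> [-13, 19, 12] -> [-13, 19, 12]
  [-50, -46, -36, -4, -10, -14] -> [50, 46, 36, 4, 10, 14] -> [14, 10, 4, 36, 46, 50] -> [14, 10, 4]
  [42, 35, 32, 17, -42, -26, -46, -4, -9, -28] -> [-42, -35, -32, -17, 42, 26, 46, 4, 9, 28] -> [28, 9, 4, 46, 26, 42, -17, -32, -35, -42] -> [28, 9, 4]
  [50, -12, 24, -47, -31, -6] -> [-50, 12, -24, 47, 31, 6] -> [6, 31, 47, -24, 12, -50] -> [6, 31, 47]
  [27, 14, -25, 31, -33, 44, -42, 19, 2, 3] -> [-27, -14, 25, -31, 33, -44, 42, -19, -2, -3] -> [-3, -2, -19, 42, -44, 33, -31, 25, -14, -27] -> [-3, -2, -19]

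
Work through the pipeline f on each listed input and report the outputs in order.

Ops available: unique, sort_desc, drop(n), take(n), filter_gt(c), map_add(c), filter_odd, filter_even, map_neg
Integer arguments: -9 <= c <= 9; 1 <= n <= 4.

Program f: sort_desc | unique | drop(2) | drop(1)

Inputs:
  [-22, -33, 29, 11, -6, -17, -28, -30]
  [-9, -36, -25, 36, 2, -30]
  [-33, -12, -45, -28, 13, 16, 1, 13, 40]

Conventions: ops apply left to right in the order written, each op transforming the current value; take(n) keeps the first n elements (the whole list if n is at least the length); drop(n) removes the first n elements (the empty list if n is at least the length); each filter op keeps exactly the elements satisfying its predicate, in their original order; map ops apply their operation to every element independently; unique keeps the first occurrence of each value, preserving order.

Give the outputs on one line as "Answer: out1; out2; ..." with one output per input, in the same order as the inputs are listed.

[-17, -22, -28, -30, -33]; [-25, -30, -36]; [1, -12, -28, -33, -45]

Execution, op by op:
  [-22, -33, 29, 11, -6, -17, -28, -30] -> [29, 11, -6, -17, -22, -28, -30, -33] -> [29, 11, -6, -17, -22, -28, -30, -33] -> [-6, -17, -22, -28, -30, -33] -> [-17, -22, -28, -30, -33]
  [-9, -36, -25, 36, 2, -30] -> [36, 2, -9, -25, -30, -36] -> [36, 2, -9, -25, -30, -36] -> [-9, -25, -30, -36] -> [-25, -30, -36]
  [-33, -12, -45, -28, 13, 16, 1, 13, 40] -> [40, 16, 13, 13, 1, -12, -28, -33, -45] -> [40, 16, 13, 1, -12, -28, -33, -45] -> [13, 1, -12, -28, -33, -45] -> [1, -12, -28, -33, -45]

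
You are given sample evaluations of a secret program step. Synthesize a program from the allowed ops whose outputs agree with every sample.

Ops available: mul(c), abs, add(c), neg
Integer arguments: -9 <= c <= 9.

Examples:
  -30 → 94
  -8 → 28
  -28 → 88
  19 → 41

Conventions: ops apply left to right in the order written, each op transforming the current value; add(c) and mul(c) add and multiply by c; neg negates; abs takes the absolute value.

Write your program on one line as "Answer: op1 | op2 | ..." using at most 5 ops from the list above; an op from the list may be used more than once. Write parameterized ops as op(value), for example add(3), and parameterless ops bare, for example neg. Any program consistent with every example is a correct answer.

mul(-3) | add(5) | add(5) | abs | add(-6)

Check, running the answer program on each example:
  -30 -> 90 -> 95 -> 100 -> 100 -> 94
  -8 -> 24 -> 29 -> 34 -> 34 -> 28
  -28 -> 84 -> 89 -> 94 -> 94 -> 88
  19 -> -57 -> -52 -> -47 -> 47 -> 41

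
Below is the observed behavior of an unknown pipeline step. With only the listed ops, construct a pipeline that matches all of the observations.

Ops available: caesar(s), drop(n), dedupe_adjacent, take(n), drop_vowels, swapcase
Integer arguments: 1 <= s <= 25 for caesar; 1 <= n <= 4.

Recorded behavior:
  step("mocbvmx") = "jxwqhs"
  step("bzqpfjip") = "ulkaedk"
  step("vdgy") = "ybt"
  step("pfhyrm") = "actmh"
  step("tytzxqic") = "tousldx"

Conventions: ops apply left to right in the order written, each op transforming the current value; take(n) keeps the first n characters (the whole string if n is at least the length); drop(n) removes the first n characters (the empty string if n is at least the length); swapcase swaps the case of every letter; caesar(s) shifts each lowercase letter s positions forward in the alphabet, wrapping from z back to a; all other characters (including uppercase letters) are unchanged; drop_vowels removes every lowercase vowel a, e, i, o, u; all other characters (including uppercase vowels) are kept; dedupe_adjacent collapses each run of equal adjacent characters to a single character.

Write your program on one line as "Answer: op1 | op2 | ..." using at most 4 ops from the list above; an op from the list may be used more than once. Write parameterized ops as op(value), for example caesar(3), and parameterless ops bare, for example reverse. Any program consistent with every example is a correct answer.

caesar(24) | caesar(20) | caesar(3) | drop(1)

Check, running the answer program on each example:
  "mocbvmx" -> "kmaztkv" -> "egutnep" -> "hjxwqhs" -> "jxwqhs"
  "bzqpfjip" -> "zxondhgn" -> "trihxbah" -> "wulkaedk" -> "ulkaedk"
  "vdgy" -> "tbew" -> "nvyq" -> "qybt" -> "ybt"
  "pfhyrm" -> "ndfwpk" -> "hxzqje" -> "kactmh" -> "actmh"
  "tytzxqic" -> "rwrxvoga" -> "lqlrpiau" -> "otousldx" -> "tousldx"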